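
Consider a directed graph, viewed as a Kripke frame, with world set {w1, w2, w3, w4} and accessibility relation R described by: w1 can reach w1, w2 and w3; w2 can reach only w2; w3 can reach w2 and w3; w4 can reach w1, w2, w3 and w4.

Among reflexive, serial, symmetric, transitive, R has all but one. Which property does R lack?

symmetric

Reflexive: yes — every world is R-related to itself.
Serial: yes — every world has a successor (e.g. w1 R w1).
Symmetric: no — w1 R w2 but not w2 R w1.
Transitive: yes — every two-step R-path is closed by a direct edge.
Only symmetric fails.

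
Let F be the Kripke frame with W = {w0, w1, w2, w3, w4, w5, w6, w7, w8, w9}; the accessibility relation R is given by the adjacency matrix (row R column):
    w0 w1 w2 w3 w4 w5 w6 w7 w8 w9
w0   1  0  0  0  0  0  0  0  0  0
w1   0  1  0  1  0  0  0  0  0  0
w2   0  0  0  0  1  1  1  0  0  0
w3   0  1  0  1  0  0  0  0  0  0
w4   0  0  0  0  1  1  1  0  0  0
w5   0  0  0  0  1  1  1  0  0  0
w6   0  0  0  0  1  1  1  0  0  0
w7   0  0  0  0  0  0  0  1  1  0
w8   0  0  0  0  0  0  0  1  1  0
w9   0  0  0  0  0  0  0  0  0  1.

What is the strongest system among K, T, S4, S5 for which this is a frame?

K

Reflexive (axiom T): no — w2 is not related to itself.
Transitive (axiom 4): yes — every two-step R-path is closed by a direct edge.
Euclidean (axiom 5): yes — any two successors of a common world are R-related.
So F validates K; T would additionally require R to be reflexive. The strongest is K.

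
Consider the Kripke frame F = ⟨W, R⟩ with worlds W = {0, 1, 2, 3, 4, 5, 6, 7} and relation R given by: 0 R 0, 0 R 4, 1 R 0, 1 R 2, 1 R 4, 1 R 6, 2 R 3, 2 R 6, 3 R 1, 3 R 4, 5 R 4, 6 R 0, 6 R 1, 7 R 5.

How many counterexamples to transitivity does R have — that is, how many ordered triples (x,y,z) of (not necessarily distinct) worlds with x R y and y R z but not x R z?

14

Enumerating: (1,2,3), (1,6,1), (2,3,1), (2,3,4), (2,6,0), (2,6,1), (3,1,0), (3,1,2), (3,1,6), (6,0,4), (6,1,2), (6,1,4), (6,1,6), (7,5,4).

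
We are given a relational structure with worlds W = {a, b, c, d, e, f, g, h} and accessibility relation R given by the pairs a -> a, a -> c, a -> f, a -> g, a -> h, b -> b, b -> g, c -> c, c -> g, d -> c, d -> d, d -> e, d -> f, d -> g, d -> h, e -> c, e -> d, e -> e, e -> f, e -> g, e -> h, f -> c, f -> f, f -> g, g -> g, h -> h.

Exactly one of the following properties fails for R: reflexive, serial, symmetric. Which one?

symmetric

Reflexive: yes — every world is R-related to itself.
Serial: yes — every world has a successor (e.g. a R a).
Symmetric: no — a R c but not c R a.
Only symmetric fails.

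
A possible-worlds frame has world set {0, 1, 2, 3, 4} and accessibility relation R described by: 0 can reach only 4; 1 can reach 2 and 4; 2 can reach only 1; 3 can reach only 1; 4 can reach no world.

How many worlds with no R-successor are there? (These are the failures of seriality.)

Enumerating: 4.

1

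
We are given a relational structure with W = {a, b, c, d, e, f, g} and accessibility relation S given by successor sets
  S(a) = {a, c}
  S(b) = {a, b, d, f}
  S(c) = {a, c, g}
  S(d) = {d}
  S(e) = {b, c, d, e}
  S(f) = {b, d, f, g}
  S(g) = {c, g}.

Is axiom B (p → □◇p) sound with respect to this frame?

No

Axiom B corresponds to the accessibility relation being symmetric.
Symmetric: no — b S a but not a S b.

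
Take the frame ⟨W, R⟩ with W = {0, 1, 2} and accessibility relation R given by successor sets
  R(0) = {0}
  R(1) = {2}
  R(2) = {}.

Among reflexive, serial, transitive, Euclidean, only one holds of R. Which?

transitive

Reflexive: no — 1 is not related to itself.
Serial: no — 2 has no R-successor.
Transitive: yes — every two-step R-path is closed by a direct edge.
Euclidean: no — 1 R 2 and 1 R 2, but not 2 R 2.
Only transitive holds.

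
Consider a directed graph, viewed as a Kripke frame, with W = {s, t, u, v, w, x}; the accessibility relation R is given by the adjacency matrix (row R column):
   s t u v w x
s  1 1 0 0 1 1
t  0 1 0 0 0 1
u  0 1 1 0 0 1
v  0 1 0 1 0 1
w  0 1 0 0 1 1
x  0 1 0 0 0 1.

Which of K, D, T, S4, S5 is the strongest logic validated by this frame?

Serial (axiom D): yes — every world has a successor (e.g. s R s).
Reflexive (axiom T): yes — every world is R-related to itself.
Transitive (axiom 4): yes — every two-step R-path is closed by a direct edge.
Euclidean (axiom 5): no — s R t and s R w, but not t R w.
So F validates K, D, T, S4; S5 would additionally require R to be Euclidean. The strongest is S4.

S4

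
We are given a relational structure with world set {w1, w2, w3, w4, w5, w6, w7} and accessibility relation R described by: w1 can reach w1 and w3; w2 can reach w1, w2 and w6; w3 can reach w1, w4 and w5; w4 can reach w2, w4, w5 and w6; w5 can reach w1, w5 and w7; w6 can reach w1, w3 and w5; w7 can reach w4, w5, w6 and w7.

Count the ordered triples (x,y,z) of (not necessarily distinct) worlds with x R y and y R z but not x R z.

Enumerating: (w1,w3,w4), (w1,w3,w5), (w2,w1,w3), (w2,w6,w3), (w2,w6,w5), (w3,w1,w3), (w3,w4,w2), (w3,w4,w6), (w3,w5,w7), (w4,w2,w1), (w4,w5,w1), (w4,w5,w7), … and 11 more.
Total: 23.

23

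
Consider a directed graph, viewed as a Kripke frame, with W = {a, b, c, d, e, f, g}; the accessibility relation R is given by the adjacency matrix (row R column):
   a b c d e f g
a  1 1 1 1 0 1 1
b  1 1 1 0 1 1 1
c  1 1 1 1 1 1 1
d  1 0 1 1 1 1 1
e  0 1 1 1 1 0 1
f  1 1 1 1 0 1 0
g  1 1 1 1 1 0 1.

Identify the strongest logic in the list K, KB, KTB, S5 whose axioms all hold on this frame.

Symmetric (axiom B): yes — every pair in R has its reverse in R.
Reflexive (axiom T): yes — every world is R-related to itself.
Euclidean (axiom 5): no — a R b and a R d, but not b R d.
So F validates K, KB, KTB; S5 would additionally require R to be Euclidean. The strongest is KTB.

KTB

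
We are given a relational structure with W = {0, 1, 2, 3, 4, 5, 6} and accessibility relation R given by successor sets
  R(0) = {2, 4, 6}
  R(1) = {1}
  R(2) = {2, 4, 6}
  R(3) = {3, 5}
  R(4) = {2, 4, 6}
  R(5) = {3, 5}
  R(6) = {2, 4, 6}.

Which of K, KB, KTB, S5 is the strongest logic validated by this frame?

Symmetric (axiom B): no — 0 R 2 but not 2 R 0.
Reflexive (axiom T): no — 0 is not related to itself.
Euclidean (axiom 5): yes — any two successors of a common world are R-related.
So F validates K; KB would additionally require R to be symmetric. The strongest is K.

K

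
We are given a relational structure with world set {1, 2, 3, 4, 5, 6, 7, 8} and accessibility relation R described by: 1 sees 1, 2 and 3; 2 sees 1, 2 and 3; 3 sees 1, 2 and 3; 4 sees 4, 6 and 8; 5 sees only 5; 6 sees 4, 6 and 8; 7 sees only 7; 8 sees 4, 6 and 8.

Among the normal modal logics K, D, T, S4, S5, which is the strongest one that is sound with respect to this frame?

Serial (axiom D): yes — every world has a successor (e.g. 1 R 1).
Reflexive (axiom T): yes — every world is R-related to itself.
Transitive (axiom 4): yes — every two-step R-path is closed by a direct edge.
Euclidean (axiom 5): yes — any two successors of a common world are R-related.
So F validates K, D, T, S4, S5. The strongest is S5.

S5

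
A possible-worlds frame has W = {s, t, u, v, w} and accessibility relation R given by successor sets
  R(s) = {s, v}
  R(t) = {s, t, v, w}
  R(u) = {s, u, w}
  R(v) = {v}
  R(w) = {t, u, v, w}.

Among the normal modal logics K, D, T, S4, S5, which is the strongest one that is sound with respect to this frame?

Serial (axiom D): yes — every world has a successor (e.g. s R s).
Reflexive (axiom T): yes — every world is R-related to itself.
Transitive (axiom 4): no — t R w and w R u, but not t R u.
Euclidean (axiom 5): no — t R s and t R w, but not s R w.
So F validates K, D, T; S4 would additionally require R to be transitive. The strongest is T.

T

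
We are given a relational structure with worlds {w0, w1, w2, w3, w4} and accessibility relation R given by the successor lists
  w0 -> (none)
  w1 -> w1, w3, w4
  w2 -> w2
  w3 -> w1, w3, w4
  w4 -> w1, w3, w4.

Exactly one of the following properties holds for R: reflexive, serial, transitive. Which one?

transitive

Reflexive: no — w0 is not related to itself.
Serial: no — w0 has no R-successor.
Transitive: yes — every two-step R-path is closed by a direct edge.
Only transitive holds.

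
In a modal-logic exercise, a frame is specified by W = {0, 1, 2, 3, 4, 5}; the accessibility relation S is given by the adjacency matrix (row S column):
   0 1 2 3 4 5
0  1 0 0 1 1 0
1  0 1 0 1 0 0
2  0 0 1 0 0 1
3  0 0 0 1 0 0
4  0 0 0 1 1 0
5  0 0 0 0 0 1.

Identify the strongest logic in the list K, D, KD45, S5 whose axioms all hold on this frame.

D

Serial (axiom D): yes — every world has a successor (e.g. 0 S 0).
Euclidean (axiom 5): no — 0 S 3 and 0 S 4, but not 3 S 4.
Transitive (axiom 4): yes — every two-step S-path is closed by a direct edge.
Reflexive (axiom T): yes — every world is S-related to itself.
So F validates K, D; KD45 would additionally require S to be Euclidean. The strongest is D.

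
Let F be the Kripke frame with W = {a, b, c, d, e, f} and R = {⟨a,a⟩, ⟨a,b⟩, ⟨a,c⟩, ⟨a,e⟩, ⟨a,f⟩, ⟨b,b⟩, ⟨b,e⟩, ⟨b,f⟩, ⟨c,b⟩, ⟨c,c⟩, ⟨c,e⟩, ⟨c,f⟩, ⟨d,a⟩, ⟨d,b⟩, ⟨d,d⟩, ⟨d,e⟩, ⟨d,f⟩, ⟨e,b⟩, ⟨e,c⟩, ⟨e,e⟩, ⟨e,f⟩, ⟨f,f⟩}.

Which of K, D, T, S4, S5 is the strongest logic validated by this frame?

Serial (axiom D): yes — every world has a successor (e.g. a R a).
Reflexive (axiom T): yes — every world is R-related to itself.
Transitive (axiom 4): no — b R e and e R c, but not b R c.
Euclidean (axiom 5): no — a R b and a R c, but not b R c.
So F validates K, D, T; S4 would additionally require R to be transitive. The strongest is T.

T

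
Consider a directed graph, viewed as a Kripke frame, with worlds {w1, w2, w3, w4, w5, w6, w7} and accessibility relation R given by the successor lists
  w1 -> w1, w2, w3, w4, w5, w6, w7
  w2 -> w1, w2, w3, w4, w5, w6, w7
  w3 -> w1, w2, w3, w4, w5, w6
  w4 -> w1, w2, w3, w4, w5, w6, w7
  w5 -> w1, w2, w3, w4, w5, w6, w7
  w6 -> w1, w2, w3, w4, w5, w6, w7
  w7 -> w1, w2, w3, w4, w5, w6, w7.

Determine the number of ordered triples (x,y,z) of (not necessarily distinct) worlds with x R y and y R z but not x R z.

5

Enumerating: (w3,w1,w7), (w3,w2,w7), (w3,w4,w7), (w3,w5,w7), (w3,w6,w7).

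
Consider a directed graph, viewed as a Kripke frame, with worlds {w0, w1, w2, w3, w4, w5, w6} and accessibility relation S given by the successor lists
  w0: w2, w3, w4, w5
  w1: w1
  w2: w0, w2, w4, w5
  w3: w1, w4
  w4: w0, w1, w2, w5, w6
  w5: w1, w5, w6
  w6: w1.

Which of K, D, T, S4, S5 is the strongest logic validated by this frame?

Serial (axiom D): yes — every world has a successor (e.g. w0 S w2).
Reflexive (axiom T): no — w0 is not related to itself.
Transitive (axiom 4): no — w0 S w3 and w3 S w1, but not w0 S w1.
Euclidean (axiom 5): no — w0 S w2 and w0 S w3, but not w2 S w3.
So F validates K, D; T would additionally require S to be reflexive. The strongest is D.

D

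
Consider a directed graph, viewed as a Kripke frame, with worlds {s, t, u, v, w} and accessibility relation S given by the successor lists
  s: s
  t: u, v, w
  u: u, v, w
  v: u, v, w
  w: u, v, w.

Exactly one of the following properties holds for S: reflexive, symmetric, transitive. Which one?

transitive

Reflexive: no — t is not related to itself.
Symmetric: no — t S u but not u S t.
Transitive: yes — every two-step S-path is closed by a direct edge.
Only transitive holds.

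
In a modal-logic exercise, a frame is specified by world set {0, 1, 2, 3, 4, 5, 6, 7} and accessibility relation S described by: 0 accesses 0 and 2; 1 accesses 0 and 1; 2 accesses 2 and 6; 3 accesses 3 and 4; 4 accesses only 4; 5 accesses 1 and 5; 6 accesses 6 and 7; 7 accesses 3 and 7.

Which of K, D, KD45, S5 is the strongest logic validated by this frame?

Serial (axiom D): yes — every world has a successor (e.g. 0 S 0).
Euclidean (axiom 5): no — 0 S 2 and 0 S 0, but not 2 S 0.
Transitive (axiom 4): no — 0 S 2 and 2 S 6, but not 0 S 6.
Reflexive (axiom T): yes — every world is S-related to itself.
So F validates K, D; KD45 would additionally require S to be Euclidean and transitive. The strongest is D.

D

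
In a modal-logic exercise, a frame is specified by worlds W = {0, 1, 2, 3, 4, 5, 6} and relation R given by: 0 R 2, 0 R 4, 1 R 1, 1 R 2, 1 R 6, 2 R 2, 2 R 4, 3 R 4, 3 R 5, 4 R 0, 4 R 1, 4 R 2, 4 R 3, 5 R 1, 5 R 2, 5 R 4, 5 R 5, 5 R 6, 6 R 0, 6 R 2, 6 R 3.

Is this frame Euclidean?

No

Euclidean: no — 1 R 2 and 1 R 6, but not 2 R 6.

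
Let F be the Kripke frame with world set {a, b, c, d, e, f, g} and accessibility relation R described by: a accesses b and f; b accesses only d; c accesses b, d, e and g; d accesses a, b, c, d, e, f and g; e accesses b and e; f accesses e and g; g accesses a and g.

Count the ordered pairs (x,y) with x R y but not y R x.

13

Enumerating: (a,b), (a,f), (c,b), (c,e), (c,g), (d,a), (d,e), (d,f), (d,g), (e,b), (f,e), (f,g), (g,a).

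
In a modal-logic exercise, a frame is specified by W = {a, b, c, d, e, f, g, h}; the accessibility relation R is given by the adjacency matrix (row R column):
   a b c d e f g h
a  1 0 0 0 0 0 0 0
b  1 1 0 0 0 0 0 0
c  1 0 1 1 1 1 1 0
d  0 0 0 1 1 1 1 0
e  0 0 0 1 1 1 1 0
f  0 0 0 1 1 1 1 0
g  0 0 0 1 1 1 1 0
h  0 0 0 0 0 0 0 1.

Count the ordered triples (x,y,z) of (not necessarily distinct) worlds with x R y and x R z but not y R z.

14

Enumerating: (b,a,b), (c,a,c), (c,a,d), (c,a,e), (c,a,f), (c,a,g), (c,d,a), (c,d,c), (c,e,a), (c,e,c), (c,f,a), (c,f,c), (c,g,a), (c,g,c).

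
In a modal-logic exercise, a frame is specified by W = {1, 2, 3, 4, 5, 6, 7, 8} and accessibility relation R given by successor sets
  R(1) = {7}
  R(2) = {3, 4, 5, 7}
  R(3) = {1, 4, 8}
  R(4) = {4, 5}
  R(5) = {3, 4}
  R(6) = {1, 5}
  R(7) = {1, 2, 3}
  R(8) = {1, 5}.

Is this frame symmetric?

No

Symmetric: no — 2 R 3 but not 3 R 2.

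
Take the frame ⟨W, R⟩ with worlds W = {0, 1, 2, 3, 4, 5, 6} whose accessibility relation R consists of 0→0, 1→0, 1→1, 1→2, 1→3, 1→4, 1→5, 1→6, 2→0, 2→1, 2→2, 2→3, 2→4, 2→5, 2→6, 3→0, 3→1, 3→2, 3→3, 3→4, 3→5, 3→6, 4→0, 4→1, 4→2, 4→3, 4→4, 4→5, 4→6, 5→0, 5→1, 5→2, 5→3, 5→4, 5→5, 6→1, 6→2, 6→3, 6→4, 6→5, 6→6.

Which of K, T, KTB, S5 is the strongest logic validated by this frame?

Reflexive (axiom T): yes — every world is R-related to itself.
Symmetric (axiom B): no — 1 R 0 but not 0 R 1.
Euclidean (axiom 5): no — 1 R 0 and 1 R 2, but not 0 R 2.
So F validates K, T; KTB would additionally require R to be symmetric. The strongest is T.

T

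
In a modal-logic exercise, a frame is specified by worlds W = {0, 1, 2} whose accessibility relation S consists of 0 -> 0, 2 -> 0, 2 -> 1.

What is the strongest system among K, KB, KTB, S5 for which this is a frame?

Symmetric (axiom B): no — 2 S 0 but not 0 S 2.
Reflexive (axiom T): no — 1 is not related to itself.
Euclidean (axiom 5): no — 2 S 0 and 2 S 1, but not 0 S 1.
So F validates K; KB would additionally require S to be symmetric. The strongest is K.

K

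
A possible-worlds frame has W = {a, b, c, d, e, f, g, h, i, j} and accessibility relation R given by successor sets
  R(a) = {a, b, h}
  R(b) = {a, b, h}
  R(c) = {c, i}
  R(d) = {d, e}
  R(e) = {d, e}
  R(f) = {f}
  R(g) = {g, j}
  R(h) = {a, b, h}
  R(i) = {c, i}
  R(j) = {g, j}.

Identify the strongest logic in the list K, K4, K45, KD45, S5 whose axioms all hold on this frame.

Transitive (axiom 4): yes — every two-step R-path is closed by a direct edge.
Euclidean (axiom 5): yes — any two successors of a common world are R-related.
Serial (axiom D): yes — every world has a successor (e.g. a R a).
Reflexive (axiom T): yes — every world is R-related to itself.
So F validates K, K4, K45, KD45, S5. The strongest is S5.

S5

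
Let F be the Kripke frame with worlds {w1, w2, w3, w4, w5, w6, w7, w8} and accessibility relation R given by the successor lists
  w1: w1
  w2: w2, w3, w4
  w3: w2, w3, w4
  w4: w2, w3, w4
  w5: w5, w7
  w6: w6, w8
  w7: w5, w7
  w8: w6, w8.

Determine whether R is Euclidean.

Yes

Euclidean: yes — any two successors of a common world are R-related.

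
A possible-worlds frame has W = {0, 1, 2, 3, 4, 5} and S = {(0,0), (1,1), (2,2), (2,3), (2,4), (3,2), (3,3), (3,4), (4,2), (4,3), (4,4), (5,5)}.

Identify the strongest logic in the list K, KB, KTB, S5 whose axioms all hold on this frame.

Symmetric (axiom B): yes — every pair in S has its reverse in S.
Reflexive (axiom T): yes — every world is S-related to itself.
Euclidean (axiom 5): yes — any two successors of a common world are S-related.
So F validates K, KB, KTB, S5. The strongest is S5.

S5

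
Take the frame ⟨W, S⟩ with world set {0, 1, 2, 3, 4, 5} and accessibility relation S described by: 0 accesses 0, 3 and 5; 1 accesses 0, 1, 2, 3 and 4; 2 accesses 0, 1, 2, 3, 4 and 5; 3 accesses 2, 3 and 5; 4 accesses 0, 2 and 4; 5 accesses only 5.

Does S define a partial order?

Reflexive: yes — every world is S-related to itself.
Transitive: no — 0 S 3 and 3 S 2, but not 0 S 2.
Antisymmetric: no — 1 S 2 and 2 S 1 with 1 ≠ 2.
So S is not a partial order.

No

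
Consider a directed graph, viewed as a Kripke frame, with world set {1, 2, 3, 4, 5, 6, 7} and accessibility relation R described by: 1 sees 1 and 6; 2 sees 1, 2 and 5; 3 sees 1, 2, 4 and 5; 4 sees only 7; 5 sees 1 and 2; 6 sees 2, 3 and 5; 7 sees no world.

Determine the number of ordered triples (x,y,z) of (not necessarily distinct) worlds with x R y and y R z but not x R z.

12

Enumerating: (1,6,2), (1,6,3), (1,6,5), (2,1,6), (3,1,6), (3,4,7), (5,1,6), (5,2,5), (6,2,1), (6,3,1), (6,3,4), (6,5,1).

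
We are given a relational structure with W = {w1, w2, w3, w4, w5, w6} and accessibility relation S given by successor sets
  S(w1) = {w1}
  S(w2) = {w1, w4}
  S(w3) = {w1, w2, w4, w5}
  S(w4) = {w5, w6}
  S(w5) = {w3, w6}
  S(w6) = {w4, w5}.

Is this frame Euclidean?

Euclidean: no — w2 S w1 and w2 S w4, but not w1 S w4.

No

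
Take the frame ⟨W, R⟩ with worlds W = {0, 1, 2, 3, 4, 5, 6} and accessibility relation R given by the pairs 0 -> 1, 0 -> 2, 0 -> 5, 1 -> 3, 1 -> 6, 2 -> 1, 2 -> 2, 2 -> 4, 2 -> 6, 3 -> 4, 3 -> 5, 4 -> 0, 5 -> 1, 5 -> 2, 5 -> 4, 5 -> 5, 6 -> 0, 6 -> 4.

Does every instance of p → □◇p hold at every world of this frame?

No

By correspondence theory, B is valid on a frame iff R is symmetric.
Symmetric: no — 0 R 1 but not 1 R 0.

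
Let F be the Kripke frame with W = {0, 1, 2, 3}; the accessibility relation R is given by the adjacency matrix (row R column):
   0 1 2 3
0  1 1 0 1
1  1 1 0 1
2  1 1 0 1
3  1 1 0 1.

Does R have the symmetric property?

No

Symmetric: no — 2 R 0 but not 0 R 2.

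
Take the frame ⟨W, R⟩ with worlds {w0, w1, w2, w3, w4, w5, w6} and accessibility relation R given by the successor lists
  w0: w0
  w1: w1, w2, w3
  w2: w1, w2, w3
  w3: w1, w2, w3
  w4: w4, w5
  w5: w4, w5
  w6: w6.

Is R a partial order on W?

Reflexive: yes — every world is R-related to itself.
Transitive: yes — every two-step R-path is closed by a direct edge.
Antisymmetric: no — w1 R w2 and w2 R w1 with w1 ≠ w2.
So R is not a partial order.

No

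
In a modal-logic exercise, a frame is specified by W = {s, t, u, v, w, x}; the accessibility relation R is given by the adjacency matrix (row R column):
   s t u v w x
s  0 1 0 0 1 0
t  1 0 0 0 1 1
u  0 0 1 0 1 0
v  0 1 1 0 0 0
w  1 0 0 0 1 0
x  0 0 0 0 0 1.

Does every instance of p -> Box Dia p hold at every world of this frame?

No

The schema B characterises exactly the symmetric frames.
Symmetric: no — t R w but not w R t.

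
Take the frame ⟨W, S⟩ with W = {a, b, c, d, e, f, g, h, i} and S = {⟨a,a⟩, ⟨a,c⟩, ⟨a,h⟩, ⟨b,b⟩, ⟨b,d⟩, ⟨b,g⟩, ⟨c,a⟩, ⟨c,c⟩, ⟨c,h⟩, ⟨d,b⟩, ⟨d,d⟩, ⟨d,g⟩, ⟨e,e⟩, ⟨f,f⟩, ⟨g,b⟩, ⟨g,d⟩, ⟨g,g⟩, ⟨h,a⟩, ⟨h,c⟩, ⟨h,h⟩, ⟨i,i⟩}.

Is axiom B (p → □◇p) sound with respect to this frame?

Yes

Axiom B corresponds to the accessibility relation being symmetric.
Symmetric: yes — every pair in S has its reverse in S.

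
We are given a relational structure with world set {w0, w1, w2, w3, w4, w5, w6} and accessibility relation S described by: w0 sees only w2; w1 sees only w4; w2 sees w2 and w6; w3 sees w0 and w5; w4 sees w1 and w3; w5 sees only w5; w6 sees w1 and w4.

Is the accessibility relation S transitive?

Transitive: no — w0 S w2 and w2 S w6, but not w0 S w6.

No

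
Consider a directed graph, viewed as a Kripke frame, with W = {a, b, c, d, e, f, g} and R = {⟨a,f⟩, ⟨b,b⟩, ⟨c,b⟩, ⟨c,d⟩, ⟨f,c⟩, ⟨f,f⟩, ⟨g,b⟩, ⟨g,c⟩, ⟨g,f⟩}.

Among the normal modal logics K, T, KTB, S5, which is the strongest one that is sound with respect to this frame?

K

Reflexive (axiom T): no — a is not related to itself.
Symmetric (axiom B): no — a R f but not f R a.
Euclidean (axiom 5): no — c R b and c R d, but not b R d.
So F validates K; T would additionally require R to be reflexive. The strongest is K.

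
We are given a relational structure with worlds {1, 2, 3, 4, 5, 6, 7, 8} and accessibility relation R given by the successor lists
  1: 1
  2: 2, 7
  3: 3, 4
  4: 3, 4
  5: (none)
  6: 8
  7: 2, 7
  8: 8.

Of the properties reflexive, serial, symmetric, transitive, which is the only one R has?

Reflexive: no — 5 is not related to itself.
Serial: no — 5 has no R-successor.
Symmetric: no — 6 R 8 but not 8 R 6.
Transitive: yes — every two-step R-path is closed by a direct edge.
Only transitive holds.

transitive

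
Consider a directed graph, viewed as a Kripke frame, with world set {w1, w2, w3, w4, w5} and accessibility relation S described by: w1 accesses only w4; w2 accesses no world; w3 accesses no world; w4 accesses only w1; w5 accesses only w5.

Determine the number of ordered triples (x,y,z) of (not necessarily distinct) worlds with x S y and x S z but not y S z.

2

Enumerating: (w1,w4,w4), (w4,w1,w1).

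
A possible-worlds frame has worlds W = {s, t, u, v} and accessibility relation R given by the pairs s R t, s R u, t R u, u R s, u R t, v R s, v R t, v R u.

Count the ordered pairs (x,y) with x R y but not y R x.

4

Enumerating: (s,t), (v,s), (v,t), (v,u).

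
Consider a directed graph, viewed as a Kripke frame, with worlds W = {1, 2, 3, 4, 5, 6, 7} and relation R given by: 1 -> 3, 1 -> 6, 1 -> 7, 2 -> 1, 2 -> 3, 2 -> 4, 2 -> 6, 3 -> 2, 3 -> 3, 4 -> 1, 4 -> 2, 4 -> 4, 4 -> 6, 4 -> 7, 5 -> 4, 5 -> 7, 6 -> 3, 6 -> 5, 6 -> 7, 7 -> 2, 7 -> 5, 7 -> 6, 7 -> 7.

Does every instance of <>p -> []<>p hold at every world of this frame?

Axiom 5 corresponds to the accessibility relation being Euclidean.
Euclidean: no — 1 R 3 and 1 R 6, but not 3 R 6.

No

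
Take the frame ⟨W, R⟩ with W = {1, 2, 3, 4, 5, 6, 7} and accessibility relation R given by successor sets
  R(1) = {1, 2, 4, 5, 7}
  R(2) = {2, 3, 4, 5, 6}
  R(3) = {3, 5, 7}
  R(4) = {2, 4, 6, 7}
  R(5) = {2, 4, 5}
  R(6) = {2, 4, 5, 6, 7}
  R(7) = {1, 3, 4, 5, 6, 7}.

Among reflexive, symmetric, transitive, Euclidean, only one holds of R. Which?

Reflexive: yes — every world is R-related to itself.
Symmetric: no — 1 R 2 but not 2 R 1.
Transitive: no — 1 R 2 and 2 R 3, but not 1 R 3.
Euclidean: no — 1 R 2 and 1 R 7, but not 2 R 7.
Only reflexive holds.

reflexive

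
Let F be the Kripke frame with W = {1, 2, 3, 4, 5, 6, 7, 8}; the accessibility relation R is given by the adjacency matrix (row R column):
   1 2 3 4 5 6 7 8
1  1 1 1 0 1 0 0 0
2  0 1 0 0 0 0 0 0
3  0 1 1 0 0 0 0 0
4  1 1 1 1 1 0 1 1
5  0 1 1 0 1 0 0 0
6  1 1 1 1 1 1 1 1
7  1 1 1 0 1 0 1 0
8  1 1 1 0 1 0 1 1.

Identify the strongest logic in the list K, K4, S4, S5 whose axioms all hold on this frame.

S4

Transitive (axiom 4): yes — every two-step R-path is closed by a direct edge.
Reflexive (axiom T): yes — every world is R-related to itself.
Euclidean (axiom 5): no — 1 R 2 and 1 R 3, but not 2 R 3.
So F validates K, K4, S4; S5 would additionally require R to be Euclidean. The strongest is S4.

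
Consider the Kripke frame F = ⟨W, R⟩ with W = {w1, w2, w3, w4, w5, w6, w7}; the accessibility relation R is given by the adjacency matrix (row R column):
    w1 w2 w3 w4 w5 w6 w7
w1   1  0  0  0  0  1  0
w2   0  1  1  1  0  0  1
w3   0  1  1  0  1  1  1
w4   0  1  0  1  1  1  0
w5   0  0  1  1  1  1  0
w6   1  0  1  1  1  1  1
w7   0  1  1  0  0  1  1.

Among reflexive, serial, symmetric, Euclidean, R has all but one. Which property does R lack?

Euclidean

Reflexive: yes — every world is R-related to itself.
Serial: yes — every world has a successor (e.g. w1 R w1).
Symmetric: yes — every pair in R has its reverse in R.
Euclidean: no — w2 R w3 and w2 R w4, but not w3 R w4.
Only Euclidean fails.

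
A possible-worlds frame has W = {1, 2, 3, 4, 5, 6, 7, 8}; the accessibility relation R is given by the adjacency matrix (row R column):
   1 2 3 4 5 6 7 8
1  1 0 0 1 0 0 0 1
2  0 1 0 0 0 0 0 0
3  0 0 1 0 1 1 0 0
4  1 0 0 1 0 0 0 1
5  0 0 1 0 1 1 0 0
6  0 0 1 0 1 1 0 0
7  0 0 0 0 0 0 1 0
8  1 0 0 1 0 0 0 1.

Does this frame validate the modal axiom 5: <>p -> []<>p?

By correspondence theory, 5 is valid on a frame iff R is Euclidean.
Euclidean: yes — any two successors of a common world are R-related.

Yes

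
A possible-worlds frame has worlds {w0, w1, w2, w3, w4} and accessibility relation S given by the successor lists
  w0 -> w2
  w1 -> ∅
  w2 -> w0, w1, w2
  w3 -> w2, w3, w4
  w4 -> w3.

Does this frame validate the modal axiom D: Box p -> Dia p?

No

By correspondence theory, D is valid on a frame iff S is serial.
Serial: no — w1 has no S-successor.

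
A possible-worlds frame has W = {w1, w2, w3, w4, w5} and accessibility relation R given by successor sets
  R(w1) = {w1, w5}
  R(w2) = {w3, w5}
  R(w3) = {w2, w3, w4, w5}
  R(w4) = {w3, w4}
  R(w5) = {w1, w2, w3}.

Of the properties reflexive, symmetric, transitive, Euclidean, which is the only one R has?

symmetric

Reflexive: no — w2 is not related to itself.
Symmetric: yes — every pair in R has its reverse in R.
Transitive: no — w1 R w5 and w5 R w2, but not w1 R w2.
Euclidean: no — w3 R w2 and w3 R w4, but not w2 R w4.
Only symmetric holds.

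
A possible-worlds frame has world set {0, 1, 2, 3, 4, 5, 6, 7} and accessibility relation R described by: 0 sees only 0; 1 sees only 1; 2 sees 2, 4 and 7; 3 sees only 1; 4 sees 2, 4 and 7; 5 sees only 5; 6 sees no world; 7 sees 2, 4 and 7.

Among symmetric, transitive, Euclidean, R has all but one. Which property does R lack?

symmetric

Symmetric: no — 3 R 1 but not 1 R 3.
Transitive: yes — every two-step R-path is closed by a direct edge.
Euclidean: yes — any two successors of a common world are R-related.
Only symmetric fails.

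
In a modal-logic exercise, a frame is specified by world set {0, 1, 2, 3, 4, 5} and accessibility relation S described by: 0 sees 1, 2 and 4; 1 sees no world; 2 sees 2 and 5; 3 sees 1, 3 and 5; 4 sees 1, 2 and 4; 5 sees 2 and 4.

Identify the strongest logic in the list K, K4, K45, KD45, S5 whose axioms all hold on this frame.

Transitive (axiom 4): no — 0 S 2 and 2 S 5, but not 0 S 5.
Euclidean (axiom 5): no — 0 S 1 and 0 S 2, but not 1 S 2.
Serial (axiom D): no — 1 has no S-successor.
Reflexive (axiom T): no — 0 is not related to itself.
So F validates K; K4 would additionally require S to be transitive. The strongest is K.

K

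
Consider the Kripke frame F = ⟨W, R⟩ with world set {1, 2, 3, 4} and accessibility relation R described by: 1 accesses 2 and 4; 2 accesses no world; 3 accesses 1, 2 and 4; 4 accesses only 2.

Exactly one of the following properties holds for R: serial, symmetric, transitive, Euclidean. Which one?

Serial: no — 2 has no R-successor.
Symmetric: no — 1 R 2 but not 2 R 1.
Transitive: yes — every two-step R-path is closed by a direct edge.
Euclidean: no — 1 R 2 and 1 R 4, but not 2 R 4.
Only transitive holds.

transitive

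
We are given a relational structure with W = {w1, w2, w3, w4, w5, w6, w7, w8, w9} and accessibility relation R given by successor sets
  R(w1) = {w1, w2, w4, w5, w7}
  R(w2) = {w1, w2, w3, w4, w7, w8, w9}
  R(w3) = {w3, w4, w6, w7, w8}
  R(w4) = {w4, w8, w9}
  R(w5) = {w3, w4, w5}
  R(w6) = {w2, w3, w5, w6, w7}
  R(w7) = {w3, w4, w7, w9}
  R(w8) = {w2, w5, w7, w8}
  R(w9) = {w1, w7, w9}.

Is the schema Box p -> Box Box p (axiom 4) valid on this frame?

Axiom 4 corresponds to the accessibility relation being transitive.
Transitive: no — w1 R w2 and w2 R w3, but not w1 R w3.

No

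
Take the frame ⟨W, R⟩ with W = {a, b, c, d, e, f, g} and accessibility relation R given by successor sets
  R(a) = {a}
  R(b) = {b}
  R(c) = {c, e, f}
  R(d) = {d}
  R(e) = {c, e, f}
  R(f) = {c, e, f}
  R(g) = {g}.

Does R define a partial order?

No

Reflexive: yes — every world is R-related to itself.
Transitive: yes — every two-step R-path is closed by a direct edge.
Antisymmetric: no — c R e and e R c with c ≠ e.
So R is not a partial order.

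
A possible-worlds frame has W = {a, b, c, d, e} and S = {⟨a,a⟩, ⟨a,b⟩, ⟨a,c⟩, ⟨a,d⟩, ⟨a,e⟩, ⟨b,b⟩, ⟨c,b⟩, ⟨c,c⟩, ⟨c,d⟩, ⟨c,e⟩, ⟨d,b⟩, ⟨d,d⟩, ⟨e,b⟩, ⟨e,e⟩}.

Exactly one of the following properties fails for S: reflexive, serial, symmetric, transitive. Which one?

symmetric

Reflexive: yes — every world is S-related to itself.
Serial: yes — every world has a successor (e.g. a S a).
Symmetric: no — a S b but not b S a.
Transitive: yes — every two-step S-path is closed by a direct edge.
Only symmetric fails.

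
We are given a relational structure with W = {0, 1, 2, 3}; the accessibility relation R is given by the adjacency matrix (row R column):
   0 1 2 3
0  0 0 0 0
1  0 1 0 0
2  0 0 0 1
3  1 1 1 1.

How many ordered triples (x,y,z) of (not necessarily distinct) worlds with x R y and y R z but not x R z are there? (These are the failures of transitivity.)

3

Enumerating: (2,3,0), (2,3,1), (2,3,2).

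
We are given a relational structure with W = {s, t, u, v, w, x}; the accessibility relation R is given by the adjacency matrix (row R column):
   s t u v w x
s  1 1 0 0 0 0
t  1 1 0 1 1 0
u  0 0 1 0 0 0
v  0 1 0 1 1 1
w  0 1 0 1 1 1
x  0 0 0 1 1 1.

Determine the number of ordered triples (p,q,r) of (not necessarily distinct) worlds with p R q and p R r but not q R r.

Enumerating: (t,s,v), (t,s,w), (t,v,s), (t,w,s), (v,t,x), (v,x,t), (w,t,x), (w,x,t).

8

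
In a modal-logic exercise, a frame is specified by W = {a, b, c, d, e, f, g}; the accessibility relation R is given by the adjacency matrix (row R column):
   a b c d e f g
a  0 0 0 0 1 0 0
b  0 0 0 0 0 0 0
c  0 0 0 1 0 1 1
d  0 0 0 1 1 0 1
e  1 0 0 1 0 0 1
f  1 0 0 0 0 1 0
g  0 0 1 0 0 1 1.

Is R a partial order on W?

No

Reflexive: no — a is not related to itself.
Transitive: no — a R e and e R d, but not a R d.
Antisymmetric: no — a R e and e R a with a ≠ e.
So R is not a partial order.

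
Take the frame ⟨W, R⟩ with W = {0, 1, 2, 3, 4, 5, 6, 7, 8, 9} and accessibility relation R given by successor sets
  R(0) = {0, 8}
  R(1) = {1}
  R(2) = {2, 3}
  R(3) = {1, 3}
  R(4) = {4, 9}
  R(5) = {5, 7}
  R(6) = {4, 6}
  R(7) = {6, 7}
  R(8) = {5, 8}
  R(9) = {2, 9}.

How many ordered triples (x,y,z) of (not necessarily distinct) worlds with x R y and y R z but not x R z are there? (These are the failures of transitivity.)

8

Enumerating: (0,8,5), (2,3,1), (4,9,2), (5,7,6), (6,4,9), (7,6,4), (8,5,7), (9,2,3).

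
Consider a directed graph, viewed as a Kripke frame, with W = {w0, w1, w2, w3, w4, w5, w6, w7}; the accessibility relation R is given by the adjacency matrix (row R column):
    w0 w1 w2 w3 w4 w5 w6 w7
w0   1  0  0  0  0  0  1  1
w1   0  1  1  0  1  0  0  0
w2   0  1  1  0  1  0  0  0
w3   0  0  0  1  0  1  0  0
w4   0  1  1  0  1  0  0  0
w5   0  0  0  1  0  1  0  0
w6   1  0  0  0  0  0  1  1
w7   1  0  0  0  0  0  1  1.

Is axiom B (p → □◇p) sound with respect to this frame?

The schema B characterises exactly the symmetric frames.
Symmetric: yes — every pair in R has its reverse in R.

Yes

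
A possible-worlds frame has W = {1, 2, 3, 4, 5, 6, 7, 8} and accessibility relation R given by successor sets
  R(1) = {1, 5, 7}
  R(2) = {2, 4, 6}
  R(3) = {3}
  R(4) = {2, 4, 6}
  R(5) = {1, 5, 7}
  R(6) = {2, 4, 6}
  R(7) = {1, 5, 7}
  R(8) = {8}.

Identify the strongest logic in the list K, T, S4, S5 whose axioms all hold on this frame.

Reflexive (axiom T): yes — every world is R-related to itself.
Transitive (axiom 4): yes — every two-step R-path is closed by a direct edge.
Euclidean (axiom 5): yes — any two successors of a common world are R-related.
So F validates K, T, S4, S5. The strongest is S5.

S5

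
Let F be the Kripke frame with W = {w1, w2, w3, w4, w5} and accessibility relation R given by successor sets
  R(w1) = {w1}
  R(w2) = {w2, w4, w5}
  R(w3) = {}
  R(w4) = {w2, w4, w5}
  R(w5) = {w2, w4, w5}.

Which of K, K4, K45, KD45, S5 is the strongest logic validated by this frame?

Transitive (axiom 4): yes — every two-step R-path is closed by a direct edge.
Euclidean (axiom 5): yes — any two successors of a common world are R-related.
Serial (axiom D): no — w3 has no R-successor.
Reflexive (axiom T): no — w3 is not related to itself.
So F validates K, K4, K45; KD45 would additionally require R to be serial. The strongest is K45.

K45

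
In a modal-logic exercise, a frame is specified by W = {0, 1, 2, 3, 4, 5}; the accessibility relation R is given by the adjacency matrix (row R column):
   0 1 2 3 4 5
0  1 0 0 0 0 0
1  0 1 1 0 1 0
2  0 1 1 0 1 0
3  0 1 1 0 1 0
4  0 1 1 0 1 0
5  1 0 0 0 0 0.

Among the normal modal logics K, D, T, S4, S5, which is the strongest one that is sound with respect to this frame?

Serial (axiom D): yes — every world has a successor (e.g. 0 R 0).
Reflexive (axiom T): no — 3 is not related to itself.
Transitive (axiom 4): yes — every two-step R-path is closed by a direct edge.
Euclidean (axiom 5): yes — any two successors of a common world are R-related.
So F validates K, D; T would additionally require R to be reflexive. The strongest is D.

D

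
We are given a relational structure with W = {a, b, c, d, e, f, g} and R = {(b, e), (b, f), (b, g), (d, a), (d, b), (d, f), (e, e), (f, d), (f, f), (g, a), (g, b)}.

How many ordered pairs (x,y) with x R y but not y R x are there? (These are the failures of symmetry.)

Enumerating: (b,e), (b,f), (d,a), (d,b), (g,a).

5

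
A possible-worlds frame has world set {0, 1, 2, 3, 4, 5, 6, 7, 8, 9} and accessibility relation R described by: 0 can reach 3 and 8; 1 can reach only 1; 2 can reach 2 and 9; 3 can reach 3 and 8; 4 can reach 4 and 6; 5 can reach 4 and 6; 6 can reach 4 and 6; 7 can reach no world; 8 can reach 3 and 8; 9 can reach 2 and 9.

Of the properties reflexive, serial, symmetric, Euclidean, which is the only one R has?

Reflexive: no — 0 is not related to itself.
Serial: no — 7 has no R-successor.
Symmetric: no — 0 R 3 but not 3 R 0.
Euclidean: yes — any two successors of a common world are R-related.
Only Euclidean holds.

Euclidean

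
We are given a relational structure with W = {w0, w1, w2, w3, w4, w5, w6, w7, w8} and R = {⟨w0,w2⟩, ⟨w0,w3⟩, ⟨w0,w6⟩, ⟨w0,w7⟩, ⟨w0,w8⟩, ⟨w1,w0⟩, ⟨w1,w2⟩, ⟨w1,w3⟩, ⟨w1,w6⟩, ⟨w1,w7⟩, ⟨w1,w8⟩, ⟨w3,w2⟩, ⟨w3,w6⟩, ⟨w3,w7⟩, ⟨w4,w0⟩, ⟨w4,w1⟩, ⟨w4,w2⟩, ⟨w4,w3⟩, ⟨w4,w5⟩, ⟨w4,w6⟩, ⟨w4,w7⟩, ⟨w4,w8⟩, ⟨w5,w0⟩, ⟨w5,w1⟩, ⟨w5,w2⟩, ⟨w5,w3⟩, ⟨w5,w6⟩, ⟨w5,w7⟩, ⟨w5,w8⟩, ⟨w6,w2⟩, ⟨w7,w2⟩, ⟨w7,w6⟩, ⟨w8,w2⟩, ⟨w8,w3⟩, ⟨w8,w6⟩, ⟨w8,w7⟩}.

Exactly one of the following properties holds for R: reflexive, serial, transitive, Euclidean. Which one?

transitive

Reflexive: no — w0 is not related to itself.
Serial: no — w2 has no R-successor.
Transitive: yes — every two-step R-path is closed by a direct edge.
Euclidean: no — w0 R w2 and w0 R w3, but not w2 R w3.
Only transitive holds.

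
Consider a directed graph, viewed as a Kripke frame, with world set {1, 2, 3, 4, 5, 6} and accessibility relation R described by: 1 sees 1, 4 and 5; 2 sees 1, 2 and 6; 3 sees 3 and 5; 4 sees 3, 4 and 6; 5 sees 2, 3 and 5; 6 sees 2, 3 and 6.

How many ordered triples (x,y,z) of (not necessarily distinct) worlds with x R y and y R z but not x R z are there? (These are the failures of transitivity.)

Enumerating: (1,4,3), (1,4,6), (1,5,2), (1,5,3), (2,1,4), (2,1,5), (2,6,3), (3,5,2), (4,3,5), (4,6,2), (5,2,1), (5,2,6), (6,2,1), (6,3,5).

14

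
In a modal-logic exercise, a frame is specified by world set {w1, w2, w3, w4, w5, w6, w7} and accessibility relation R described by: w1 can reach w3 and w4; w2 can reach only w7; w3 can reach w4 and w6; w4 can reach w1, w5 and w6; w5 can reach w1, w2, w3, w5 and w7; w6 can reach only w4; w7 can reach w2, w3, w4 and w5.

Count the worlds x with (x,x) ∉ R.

6

Enumerating: w1, w2, w3, w4, w6, w7.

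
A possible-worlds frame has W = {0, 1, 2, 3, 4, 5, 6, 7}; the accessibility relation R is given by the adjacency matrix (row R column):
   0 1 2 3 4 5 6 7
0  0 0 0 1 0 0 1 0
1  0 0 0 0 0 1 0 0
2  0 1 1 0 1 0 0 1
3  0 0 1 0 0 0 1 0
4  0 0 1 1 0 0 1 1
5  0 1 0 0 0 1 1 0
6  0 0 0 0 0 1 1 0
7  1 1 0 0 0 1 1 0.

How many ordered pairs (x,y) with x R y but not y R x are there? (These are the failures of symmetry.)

Enumerating: (0,3), (0,6), (2,1), (2,7), (3,2), (3,6), (4,3), (4,6), (4,7), (7,0), (7,1), (7,5), (7,6).

13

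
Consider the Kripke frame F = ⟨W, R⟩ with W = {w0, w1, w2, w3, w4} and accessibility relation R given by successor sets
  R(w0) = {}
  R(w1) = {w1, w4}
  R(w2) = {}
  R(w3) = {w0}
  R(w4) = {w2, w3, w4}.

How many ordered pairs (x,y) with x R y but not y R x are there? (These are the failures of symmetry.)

4

Enumerating: (w1,w4), (w3,w0), (w4,w2), (w4,w3).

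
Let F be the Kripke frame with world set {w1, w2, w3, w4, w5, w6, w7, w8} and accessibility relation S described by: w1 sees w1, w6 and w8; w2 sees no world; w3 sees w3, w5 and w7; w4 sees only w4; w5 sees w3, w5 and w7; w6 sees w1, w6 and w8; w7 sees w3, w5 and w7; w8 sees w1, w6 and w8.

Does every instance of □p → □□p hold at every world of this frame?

By correspondence theory, 4 is valid on a frame iff S is transitive.
Transitive: yes — every two-step S-path is closed by a direct edge.

Yes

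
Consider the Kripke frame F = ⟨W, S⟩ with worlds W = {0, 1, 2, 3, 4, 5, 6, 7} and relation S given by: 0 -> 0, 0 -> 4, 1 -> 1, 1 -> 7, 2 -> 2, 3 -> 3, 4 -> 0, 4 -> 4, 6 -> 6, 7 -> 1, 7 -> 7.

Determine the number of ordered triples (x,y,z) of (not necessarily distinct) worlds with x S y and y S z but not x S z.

S is transitive; there are no such tuples.

0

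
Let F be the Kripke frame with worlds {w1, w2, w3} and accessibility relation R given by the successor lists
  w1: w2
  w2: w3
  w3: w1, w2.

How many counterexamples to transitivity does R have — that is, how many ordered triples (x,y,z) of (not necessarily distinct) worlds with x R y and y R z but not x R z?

Enumerating: (w1,w2,w3), (w2,w3,w1), (w2,w3,w2), (w3,w2,w3).

4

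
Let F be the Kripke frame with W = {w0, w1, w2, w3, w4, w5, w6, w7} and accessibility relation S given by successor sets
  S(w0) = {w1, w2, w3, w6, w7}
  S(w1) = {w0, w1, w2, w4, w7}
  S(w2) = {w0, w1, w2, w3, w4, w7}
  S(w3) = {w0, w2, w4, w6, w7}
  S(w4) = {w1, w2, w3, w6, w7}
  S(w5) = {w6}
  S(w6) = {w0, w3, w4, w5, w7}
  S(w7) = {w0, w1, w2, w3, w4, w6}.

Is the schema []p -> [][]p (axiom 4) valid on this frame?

By correspondence theory, 4 is valid on a frame iff S is transitive.
Transitive: no — w0 S w1 and w1 S w4, but not w0 S w4.

No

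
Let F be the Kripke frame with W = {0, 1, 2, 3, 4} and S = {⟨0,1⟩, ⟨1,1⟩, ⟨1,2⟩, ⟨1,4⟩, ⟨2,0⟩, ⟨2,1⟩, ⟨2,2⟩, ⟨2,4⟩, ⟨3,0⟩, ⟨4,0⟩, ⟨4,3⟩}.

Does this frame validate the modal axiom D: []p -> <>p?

By correspondence theory, D is valid on a frame iff S is serial.
Serial: yes — every world has a successor (e.g. 0 S 1).

Yes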